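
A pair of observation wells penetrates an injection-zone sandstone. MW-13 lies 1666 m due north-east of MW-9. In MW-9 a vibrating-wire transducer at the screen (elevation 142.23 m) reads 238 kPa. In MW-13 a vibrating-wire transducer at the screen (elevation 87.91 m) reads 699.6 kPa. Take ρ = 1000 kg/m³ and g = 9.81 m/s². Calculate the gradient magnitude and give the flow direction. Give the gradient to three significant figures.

i ≈ 0.00436; groundwater flows toward the north-east

Pressure head at MW-9: ψ = P/(ρg) = 238×1000 / (1000 × 9.81) = 24.26 m.
Total head at MW-9: h = z + ψ = 142.23 + 24.26 = 166.49 m.
Pressure head at MW-13: ψ = P/(ρg) = 699.6×1000 / (1000 × 9.81) = 71.31 m.
Total head at MW-13: h = z + ψ = 87.91 + 71.31 = 159.22 m.
Head difference: h(MW-9) − h(MW-13) = 166.49 − 159.22 = 7.27 m.
Hydraulic gradient: i = |Δh| / L = 7.27 / 1666 = 0.00436.
Flow is from higher to lower head: from MW-9 toward MW-13, i.e. toward the north-east.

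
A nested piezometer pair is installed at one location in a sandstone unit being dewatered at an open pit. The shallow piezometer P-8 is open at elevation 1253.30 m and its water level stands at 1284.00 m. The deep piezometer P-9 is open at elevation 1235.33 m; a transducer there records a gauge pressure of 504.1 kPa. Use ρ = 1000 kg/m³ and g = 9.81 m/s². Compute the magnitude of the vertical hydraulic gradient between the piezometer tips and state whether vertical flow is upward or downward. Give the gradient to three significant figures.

Total head at P-8: h = 1284.00 m (water level in the standpipe).
Pressure head at P-9: ψ = P/(ρg) = 504.1×1000 / (1000 × 9.81) = 51.39 m.
Total head at P-9: h = z + ψ = 1235.33 + 51.39 = 1286.72 m.
Δh = h(P-8) − h(P-9) = 1284.00 − 1286.72 = -2.72 m.
Vertical separation Δz = 1253.30 − 1235.33 = 17.97 m.
|i_v| = |Δh| / Δz = 2.72 / 17.97 = 0.151.
Head is higher in the deep piezometer, so vertical flow is upward (discharge condition).

|i_v| ≈ 0.151; vertical flow is upward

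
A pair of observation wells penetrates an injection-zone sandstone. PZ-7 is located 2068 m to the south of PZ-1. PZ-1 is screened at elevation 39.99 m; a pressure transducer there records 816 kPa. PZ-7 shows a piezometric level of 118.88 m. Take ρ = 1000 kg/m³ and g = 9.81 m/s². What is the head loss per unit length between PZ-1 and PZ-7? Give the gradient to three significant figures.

Pressure head at PZ-1: ψ = P/(ρg) = 816×1000 / (1000 × 9.81) = 83.18 m.
Total head at PZ-1: h = z + ψ = 39.99 + 83.18 = 123.17 m.
Total head at PZ-7: h = 118.88 m (water level in the piezometer is the total head).
Head difference: h(PZ-1) − h(PZ-7) = 123.17 − 118.88 = 4.29 m.
Hydraulic gradient: i = |Δh| / L = 4.29 / 2068 = 0.00207.

i ≈ 0.00207 m/m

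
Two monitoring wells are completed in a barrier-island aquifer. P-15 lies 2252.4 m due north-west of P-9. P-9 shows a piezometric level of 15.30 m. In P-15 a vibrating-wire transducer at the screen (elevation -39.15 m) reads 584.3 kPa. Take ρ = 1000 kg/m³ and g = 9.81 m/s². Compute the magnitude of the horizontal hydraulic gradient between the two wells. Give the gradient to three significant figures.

i ≈ 0.00227

Total head at P-9: h = 15.30 m (water level in the piezometer is the total head).
Pressure head at P-15: ψ = P/(ρg) = 584.3×1000 / (1000 × 9.81) = 59.56 m.
Total head at P-15: h = z + ψ = -39.15 + 59.56 = 20.41 m.
Head difference: h(P-9) − h(P-15) = 15.30 − 20.41 = -5.11 m.
Hydraulic gradient: i = |Δh| / L = 5.11 / 2252.4 = 0.00227.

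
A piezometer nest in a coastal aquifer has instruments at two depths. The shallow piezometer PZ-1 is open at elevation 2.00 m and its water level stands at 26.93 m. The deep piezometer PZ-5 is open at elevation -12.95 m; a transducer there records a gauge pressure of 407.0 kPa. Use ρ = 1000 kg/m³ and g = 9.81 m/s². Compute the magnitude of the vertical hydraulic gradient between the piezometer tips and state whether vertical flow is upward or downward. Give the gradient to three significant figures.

|i_v| ≈ 0.108; vertical flow is upward

Total head at PZ-1: h = 26.93 m (water level in the standpipe).
Pressure head at PZ-5: ψ = P/(ρg) = 407.0×1000 / (1000 × 9.81) = 41.49 m.
Total head at PZ-5: h = z + ψ = -12.95 + 41.49 = 28.54 m.
Δh = h(PZ-1) − h(PZ-5) = 26.93 − 28.54 = -1.61 m.
Vertical separation Δz = 2.00 − (-12.95) = 14.95 m.
|i_v| = |Δh| / Δz = 1.61 / 14.95 = 0.108.
Head is higher in the deep piezometer, so vertical flow is upward (discharge condition).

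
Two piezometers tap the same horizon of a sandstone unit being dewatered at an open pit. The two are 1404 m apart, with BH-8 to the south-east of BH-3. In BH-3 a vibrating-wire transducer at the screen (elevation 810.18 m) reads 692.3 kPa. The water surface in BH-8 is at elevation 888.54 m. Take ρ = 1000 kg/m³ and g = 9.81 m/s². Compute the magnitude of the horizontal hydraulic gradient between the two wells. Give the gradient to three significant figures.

Pressure head at BH-3: ψ = P/(ρg) = 692.3×1000 / (1000 × 9.81) = 70.57 m.
Total head at BH-3: h = z + ψ = 810.18 + 70.57 = 880.75 m.
Total head at BH-8: h = 888.54 m (water level in the piezometer is the total head).
Head difference: h(BH-3) − h(BH-8) = 880.75 − 888.54 = -7.79 m.
Hydraulic gradient: i = |Δh| / L = 7.79 / 1404 = 0.00555.

i ≈ 0.00555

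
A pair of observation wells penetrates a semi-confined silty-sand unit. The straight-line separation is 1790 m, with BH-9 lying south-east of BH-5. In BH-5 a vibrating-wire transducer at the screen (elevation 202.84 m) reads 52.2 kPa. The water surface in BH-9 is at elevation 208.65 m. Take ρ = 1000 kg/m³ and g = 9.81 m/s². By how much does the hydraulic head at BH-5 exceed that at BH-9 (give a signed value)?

Δh ≈ -0.49 m

Pressure head at BH-5: ψ = P/(ρg) = 52.2×1000 / (1000 × 9.81) = 5.32 m.
Total head at BH-5: h = z + ψ = 202.84 + 5.32 = 208.16 m.
Total head at BH-9: h = 208.65 m (water level in the piezometer is the total head).
Head difference: h(BH-5) − h(BH-9) = 208.16 − 208.65 = -0.49 m.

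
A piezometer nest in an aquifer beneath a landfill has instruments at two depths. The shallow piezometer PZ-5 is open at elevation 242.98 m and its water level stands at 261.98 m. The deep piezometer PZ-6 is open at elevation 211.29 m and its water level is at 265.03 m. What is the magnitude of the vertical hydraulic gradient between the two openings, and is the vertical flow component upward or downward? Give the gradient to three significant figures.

|i_v| ≈ 0.0962; vertical flow is upward

Total head at PZ-5: h = 261.98 m (water level in the standpipe).
Total head at PZ-6: h = 265.03 m.
Δh = h(PZ-5) − h(PZ-6) = 261.98 − 265.03 = -3.05 m.
Vertical separation Δz = 242.98 − 211.29 = 31.69 m.
|i_v| = |Δh| / Δz = 3.05 / 31.69 = 0.0962.
Head is higher in the deep piezometer, so vertical flow is upward (discharge condition).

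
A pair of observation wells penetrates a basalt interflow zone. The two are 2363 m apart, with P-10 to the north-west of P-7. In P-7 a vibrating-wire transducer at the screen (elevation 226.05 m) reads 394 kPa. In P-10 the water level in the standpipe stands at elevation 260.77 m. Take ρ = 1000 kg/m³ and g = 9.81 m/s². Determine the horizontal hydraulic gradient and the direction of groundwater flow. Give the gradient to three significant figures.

i ≈ 0.00230; groundwater flows toward the north-west

Pressure head at P-7: ψ = P/(ρg) = 394×1000 / (1000 × 9.81) = 40.16 m.
Total head at P-7: h = z + ψ = 226.05 + 40.16 = 266.21 m.
Total head at P-10: h = 260.77 m (water level in the piezometer is the total head).
Head difference: h(P-7) − h(P-10) = 266.21 − 260.77 = 5.44 m.
Hydraulic gradient: i = |Δh| / L = 5.44 / 2363 = 0.00230.
Flow is from higher to lower head: from P-7 toward P-10, i.e. toward the north-west.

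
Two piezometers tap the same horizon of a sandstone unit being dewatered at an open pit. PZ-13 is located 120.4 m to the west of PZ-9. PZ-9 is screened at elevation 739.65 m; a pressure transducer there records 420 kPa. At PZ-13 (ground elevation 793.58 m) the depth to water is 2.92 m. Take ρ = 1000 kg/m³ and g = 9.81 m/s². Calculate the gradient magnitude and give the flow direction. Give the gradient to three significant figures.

i ≈ 0.0681; groundwater flows toward the east

Pressure head at PZ-9: ψ = P/(ρg) = 420×1000 / (1000 × 9.81) = 42.81 m.
Total head at PZ-9: h = z + ψ = 739.65 + 42.81 = 782.46 m.
Total head at PZ-13: h = 793.58 − 2.92 = 790.66 m.
Head difference: h(PZ-9) − h(PZ-13) = 782.46 − 790.66 = -8.20 m.
Hydraulic gradient: i = |Δh| / L = 8.20 / 120.4 = 0.0681.
Flow is from higher to lower head: from PZ-13 toward PZ-9, i.e. toward the east.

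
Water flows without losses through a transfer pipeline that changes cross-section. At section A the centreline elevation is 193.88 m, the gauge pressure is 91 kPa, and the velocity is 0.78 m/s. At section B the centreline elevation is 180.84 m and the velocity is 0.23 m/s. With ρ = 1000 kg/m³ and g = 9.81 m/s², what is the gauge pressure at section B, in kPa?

P₂ ≈ 219 kPa

Pressure head at A: ψ₁ = P₁/(ρg) = 91×1000 / (1000 × 9.81) = 9.28 m.
Velocity heads: v₁²/2g = 0.78²/19.62 = 0.031 m; v₂²/2g = 0.23²/19.62 = 0.003 m.
Total head H = z₁ + ψ₁ + v₁²/2g = 193.88 + 9.28 + 0.031 = 203.19 m.
ψ₂ = H − z₂ − v₂²/2g = 203.19 − 180.84 − 0.003 = 22.35 m.
P₂ = ρgψ₂ = 1000 × 9.81 × 22.35 ≈ 219 kPa.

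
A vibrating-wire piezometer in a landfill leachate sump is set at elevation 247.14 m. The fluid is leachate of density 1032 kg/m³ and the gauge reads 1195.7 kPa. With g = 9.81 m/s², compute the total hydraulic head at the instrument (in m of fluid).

h ≈ 365.25 m

ψ = P/(ρg) = 1195.7×1000 / (1032 × 9.81) = 118.11 m.
h = z + ψ = 247.14 + 118.11 = 365.25 m.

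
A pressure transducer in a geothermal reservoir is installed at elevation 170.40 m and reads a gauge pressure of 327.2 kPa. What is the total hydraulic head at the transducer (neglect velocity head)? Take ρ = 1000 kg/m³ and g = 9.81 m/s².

ψ = P/(ρg) = 327.2×1000 / (1000 × 9.81) = 33.35 m.
h = z + ψ = 170.40 + 33.35 = 203.75 m.

h ≈ 203.75 m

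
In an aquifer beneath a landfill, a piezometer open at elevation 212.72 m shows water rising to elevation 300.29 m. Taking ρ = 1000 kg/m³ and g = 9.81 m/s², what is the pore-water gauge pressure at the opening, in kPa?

P ≈ 859 kPa

Pressure head ψ = h − z = 300.29 − 212.72 = 87.57 m.
P = ρgψ = 1000 × 9.81 × 87.57 = 859062 Pa ≈ 859 kPa.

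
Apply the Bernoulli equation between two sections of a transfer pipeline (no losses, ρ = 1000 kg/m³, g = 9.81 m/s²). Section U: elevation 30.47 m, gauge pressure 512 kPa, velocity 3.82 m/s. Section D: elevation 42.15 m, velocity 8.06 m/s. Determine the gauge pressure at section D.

P₂ ≈ 372 kPa

Pressure head at U: ψ₁ = P₁/(ρg) = 512×1000 / (1000 × 9.81) = 52.19 m.
Velocity heads: v₁²/2g = 3.82²/19.62 = 0.744 m; v₂²/2g = 8.06²/19.62 = 3.311 m.
Total head H = z₁ + ψ₁ + v₁²/2g = 30.47 + 52.19 + 0.744 = 83.40 m.
ψ₂ = H − z₂ − v₂²/2g = 83.40 − 42.15 − 3.311 = 37.94 m.
P₂ = ρgψ₂ = 1000 × 9.81 × 37.94 ≈ 372 kPa.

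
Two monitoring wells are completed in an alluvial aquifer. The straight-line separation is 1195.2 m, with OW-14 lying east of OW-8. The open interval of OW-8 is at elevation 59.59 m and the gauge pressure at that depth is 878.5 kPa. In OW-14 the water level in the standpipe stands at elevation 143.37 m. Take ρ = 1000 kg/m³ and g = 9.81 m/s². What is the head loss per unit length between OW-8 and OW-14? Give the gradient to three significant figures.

Pressure head at OW-8: ψ = P/(ρg) = 878.5×1000 / (1000 × 9.81) = 89.55 m.
Total head at OW-8: h = z + ψ = 59.59 + 89.55 = 149.14 m.
Total head at OW-14: h = 143.37 m (water level in the piezometer is the total head).
Head difference: h(OW-8) − h(OW-14) = 149.14 − 143.37 = 5.77 m.
Hydraulic gradient: i = |Δh| / L = 5.77 / 1195.2 = 0.00483.

i ≈ 0.00483 m/m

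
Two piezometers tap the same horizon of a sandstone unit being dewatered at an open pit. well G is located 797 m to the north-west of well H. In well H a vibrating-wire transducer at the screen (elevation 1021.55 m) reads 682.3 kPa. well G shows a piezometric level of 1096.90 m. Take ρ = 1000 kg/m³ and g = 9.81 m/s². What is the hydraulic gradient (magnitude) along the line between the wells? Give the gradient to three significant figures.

Pressure head at well H: ψ = P/(ρg) = 682.3×1000 / (1000 × 9.81) = 69.55 m.
Total head at well H: h = z + ψ = 1021.55 + 69.55 = 1091.10 m.
Total head at well G: h = 1096.90 m (water level in the piezometer is the total head).
Head difference: h(well H) − h(well G) = 1091.10 − 1096.90 = -5.80 m.
Hydraulic gradient: i = |Δh| / L = 5.80 / 797 = 0.00728.

i ≈ 0.00728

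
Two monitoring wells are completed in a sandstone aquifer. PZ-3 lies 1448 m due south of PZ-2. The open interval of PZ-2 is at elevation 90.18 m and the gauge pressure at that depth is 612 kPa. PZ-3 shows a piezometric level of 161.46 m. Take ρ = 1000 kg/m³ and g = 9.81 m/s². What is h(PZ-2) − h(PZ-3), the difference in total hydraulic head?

Δh ≈ -8.89 m

Pressure head at PZ-2: ψ = P/(ρg) = 612×1000 / (1000 × 9.81) = 62.39 m.
Total head at PZ-2: h = z + ψ = 90.18 + 62.39 = 152.57 m.
Total head at PZ-3: h = 161.46 m (water level in the piezometer is the total head).
Head difference: h(PZ-2) − h(PZ-3) = 152.57 − 161.46 = -8.89 m.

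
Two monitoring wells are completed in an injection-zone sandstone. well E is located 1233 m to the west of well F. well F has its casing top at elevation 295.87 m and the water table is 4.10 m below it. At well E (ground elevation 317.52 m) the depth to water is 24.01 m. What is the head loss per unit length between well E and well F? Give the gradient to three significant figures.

i ≈ 0.00141 m/m

Total head at well F: h = 295.87 − 4.10 = 291.77 m.
Total head at well E: h = 317.52 − 24.01 = 293.51 m.
Head difference: h(well F) − h(well E) = 291.77 − 293.51 = -1.74 m.
Hydraulic gradient: i = |Δh| / L = 1.74 / 1233 = 0.00141.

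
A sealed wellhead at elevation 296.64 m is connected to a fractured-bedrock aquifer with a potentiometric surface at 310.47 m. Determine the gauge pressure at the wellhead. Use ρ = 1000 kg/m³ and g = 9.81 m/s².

Head above the cap: Δh = 310.47 − 296.64 = 13.83 m.
P = ρgΔh = 1000 × 9.81 × 13.83 = 135672 Pa ≈ 136 kPa.

P ≈ 136 kPa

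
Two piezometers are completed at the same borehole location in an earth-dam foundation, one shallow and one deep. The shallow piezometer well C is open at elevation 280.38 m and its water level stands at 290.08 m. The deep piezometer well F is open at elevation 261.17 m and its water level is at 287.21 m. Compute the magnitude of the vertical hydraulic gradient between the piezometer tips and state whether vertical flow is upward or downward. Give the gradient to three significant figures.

|i_v| ≈ 0.149; vertical flow is downward

Total head at well C: h = 290.08 m (water level in the standpipe).
Total head at well F: h = 287.21 m.
Δh = h(well C) − h(well F) = 290.08 − 287.21 = 2.87 m.
Vertical separation Δz = 280.38 − 261.17 = 19.21 m.
|i_v| = |Δh| / Δz = 2.87 / 19.21 = 0.149.
Head is higher in the shallow piezometer, so vertical flow is downward (recharge condition).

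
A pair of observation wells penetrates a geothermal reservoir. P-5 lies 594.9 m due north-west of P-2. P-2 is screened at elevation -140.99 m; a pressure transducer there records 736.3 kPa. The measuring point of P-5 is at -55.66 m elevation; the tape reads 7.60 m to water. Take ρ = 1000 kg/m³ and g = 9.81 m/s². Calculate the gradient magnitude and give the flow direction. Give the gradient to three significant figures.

Pressure head at P-2: ψ = P/(ρg) = 736.3×1000 / (1000 × 9.81) = 75.06 m.
Total head at P-2: h = z + ψ = -140.99 + 75.06 = -65.93 m.
Total head at P-5: h = -55.66 − 7.60 = -63.26 m.
Head difference: h(P-2) − h(P-5) = -65.93 − (-63.26) = -2.67 m.
Hydraulic gradient: i = |Δh| / L = 2.67 / 594.9 = 0.00449.
Flow is from higher to lower head: from P-5 toward P-2, i.e. toward the south-east.

i ≈ 0.00449; groundwater flows toward the south-east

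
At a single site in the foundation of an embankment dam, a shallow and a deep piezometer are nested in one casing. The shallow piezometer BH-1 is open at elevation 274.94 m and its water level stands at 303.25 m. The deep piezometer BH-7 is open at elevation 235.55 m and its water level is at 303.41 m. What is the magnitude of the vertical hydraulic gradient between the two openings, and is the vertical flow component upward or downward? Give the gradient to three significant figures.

Total head at BH-1: h = 303.25 m (water level in the standpipe).
Total head at BH-7: h = 303.41 m.
Δh = h(BH-1) − h(BH-7) = 303.25 − 303.41 = -0.16 m.
Vertical separation Δz = 274.94 − 235.55 = 39.39 m.
|i_v| = |Δh| / Δz = 0.16 / 39.39 = 0.00406.
Head is higher in the deep piezometer, so vertical flow is upward (discharge condition).

|i_v| ≈ 0.00406; vertical flow is upward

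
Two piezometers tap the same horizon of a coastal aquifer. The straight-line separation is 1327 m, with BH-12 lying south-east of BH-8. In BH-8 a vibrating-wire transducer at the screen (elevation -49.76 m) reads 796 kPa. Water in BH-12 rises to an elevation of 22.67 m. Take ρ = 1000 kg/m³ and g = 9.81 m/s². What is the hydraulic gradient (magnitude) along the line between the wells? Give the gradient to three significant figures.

i ≈ 0.00656

Pressure head at BH-8: ψ = P/(ρg) = 796×1000 / (1000 × 9.81) = 81.14 m.
Total head at BH-8: h = z + ψ = -49.76 + 81.14 = 31.38 m.
Total head at BH-12: h = 22.67 m (water level in the piezometer is the total head).
Head difference: h(BH-8) − h(BH-12) = 31.38 − 22.67 = 8.71 m.
Hydraulic gradient: i = |Δh| / L = 8.71 / 1327 = 0.00656.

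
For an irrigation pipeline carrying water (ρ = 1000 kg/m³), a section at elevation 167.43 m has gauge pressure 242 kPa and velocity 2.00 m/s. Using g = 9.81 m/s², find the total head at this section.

Pressure head ψ = P/(ρg) = 242×1000 / (1000 × 9.81) = 24.67 m.
Velocity head = v²/(2g) = 2.00² / (2 × 9.81) = 0.204 m.
h = z + ψ + v²/(2g) = 167.43 + 24.67 + 0.204 = 192.30 m.

h ≈ 192.30 m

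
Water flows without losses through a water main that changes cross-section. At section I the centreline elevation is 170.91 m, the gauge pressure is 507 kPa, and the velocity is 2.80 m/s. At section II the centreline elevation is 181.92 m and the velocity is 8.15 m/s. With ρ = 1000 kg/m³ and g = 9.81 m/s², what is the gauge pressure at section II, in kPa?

P₂ ≈ 370 kPa

Pressure head at I: ψ₁ = P₁/(ρg) = 507×1000 / (1000 × 9.81) = 51.68 m.
Velocity heads: v₁²/2g = 2.80²/19.62 = 0.400 m; v₂²/2g = 8.15²/19.62 = 3.385 m.
Total head H = z₁ + ψ₁ + v₁²/2g = 170.91 + 51.68 + 0.400 = 222.99 m.
ψ₂ = H − z₂ − v₂²/2g = 222.99 − 181.92 − 3.385 = 37.69 m.
P₂ = ρgψ₂ = 1000 × 9.81 × 37.69 ≈ 370 kPa.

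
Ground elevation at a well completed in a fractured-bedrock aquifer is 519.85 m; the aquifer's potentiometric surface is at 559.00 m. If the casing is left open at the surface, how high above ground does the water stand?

Water rises to the potentiometric surface, so the rise above ground = 559.00 − 519.85 = 39.15 m.

≈ 39.15 m above ground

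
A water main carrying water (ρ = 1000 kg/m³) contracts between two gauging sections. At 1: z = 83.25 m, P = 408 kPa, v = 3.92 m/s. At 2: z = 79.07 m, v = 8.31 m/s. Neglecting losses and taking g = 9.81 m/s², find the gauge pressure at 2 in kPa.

P₂ ≈ 422 kPa

Pressure head at 1: ψ₁ = P₁/(ρg) = 408×1000 / (1000 × 9.81) = 41.59 m.
Velocity heads: v₁²/2g = 3.92²/19.62 = 0.783 m; v₂²/2g = 8.31²/19.62 = 3.520 m.
Total head H = z₁ + ψ₁ + v₁²/2g = 83.25 + 41.59 + 0.783 = 125.62 m.
ψ₂ = H − z₂ − v₂²/2g = 125.62 − 79.07 − 3.520 = 43.03 m.
P₂ = ρgψ₂ = 1000 × 9.81 × 43.03 ≈ 422 kPa.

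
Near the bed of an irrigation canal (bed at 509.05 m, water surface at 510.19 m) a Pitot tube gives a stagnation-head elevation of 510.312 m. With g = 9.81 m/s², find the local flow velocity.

Near the bed, under hydrostatic conditions, the piezometric head (z + ψ) equals the free-surface elevation, 510.19 m.
Velocity head = total − piezometric = 510.312 − 510.19 = 0.122 m.
v = √(2g·h_v) = √(2 × 9.81 × 0.122) = 1.55 m/s.

v ≈ 1.55 m/s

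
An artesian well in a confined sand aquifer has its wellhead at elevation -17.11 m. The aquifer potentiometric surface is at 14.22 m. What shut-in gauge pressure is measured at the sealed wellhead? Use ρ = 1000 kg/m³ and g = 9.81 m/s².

P ≈ 307 kPa

Head above the cap: Δh = 14.22 − (-17.11) = 31.33 m.
P = ρgΔh = 1000 × 9.81 × 31.33 = 307347 Pa ≈ 307 kPa.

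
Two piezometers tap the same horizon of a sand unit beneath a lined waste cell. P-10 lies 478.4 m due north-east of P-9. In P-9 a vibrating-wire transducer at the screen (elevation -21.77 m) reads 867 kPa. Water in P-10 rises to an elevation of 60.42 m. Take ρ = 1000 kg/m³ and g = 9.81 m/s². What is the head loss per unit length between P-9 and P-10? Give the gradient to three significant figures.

i ≈ 0.0129 m/m

Pressure head at P-9: ψ = P/(ρg) = 867×1000 / (1000 × 9.81) = 88.38 m.
Total head at P-9: h = z + ψ = -21.77 + 88.38 = 66.61 m.
Total head at P-10: h = 60.42 m (water level in the piezometer is the total head).
Head difference: h(P-9) − h(P-10) = 66.61 − 60.42 = 6.19 m.
Hydraulic gradient: i = |Δh| / L = 6.19 / 478.4 = 0.0129.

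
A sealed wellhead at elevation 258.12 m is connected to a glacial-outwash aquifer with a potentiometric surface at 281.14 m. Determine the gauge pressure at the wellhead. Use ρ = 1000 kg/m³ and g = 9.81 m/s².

Head above the cap: Δh = 281.14 − 258.12 = 23.02 m.
P = ρgΔh = 1000 × 9.81 × 23.02 = 225826 Pa ≈ 226 kPa.

P ≈ 226 kPa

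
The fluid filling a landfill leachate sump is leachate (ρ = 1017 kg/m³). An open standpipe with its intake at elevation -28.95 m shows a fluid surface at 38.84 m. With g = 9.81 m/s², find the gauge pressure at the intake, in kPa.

Pressure head ψ = h − z = 38.84 − (-28.95) = 67.79 m.
P = ρgψ = 1017 × 9.81 × 67.79 = 676325 Pa ≈ 676 kPa.

P ≈ 676 kPa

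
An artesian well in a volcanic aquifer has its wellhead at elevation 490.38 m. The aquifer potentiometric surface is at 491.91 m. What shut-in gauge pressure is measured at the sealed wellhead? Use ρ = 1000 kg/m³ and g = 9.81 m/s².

Head above the cap: Δh = 491.91 − 490.38 = 1.53 m.
P = ρgΔh = 1000 × 9.81 × 1.53 = 15009 Pa ≈ 15.0 kPa.

P ≈ 15.0 kPa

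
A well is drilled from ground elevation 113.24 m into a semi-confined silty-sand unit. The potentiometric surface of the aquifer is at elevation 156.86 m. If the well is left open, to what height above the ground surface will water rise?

≈ 43.62 m above ground

Water rises to the potentiometric surface, so the rise above ground = 156.86 − 113.24 = 43.62 m.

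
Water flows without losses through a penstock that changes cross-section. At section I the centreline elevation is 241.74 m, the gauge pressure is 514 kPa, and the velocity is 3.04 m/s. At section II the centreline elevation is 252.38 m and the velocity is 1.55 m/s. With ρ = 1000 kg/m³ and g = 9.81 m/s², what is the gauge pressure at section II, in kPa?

P₂ ≈ 413 kPa

Pressure head at I: ψ₁ = P₁/(ρg) = 514×1000 / (1000 × 9.81) = 52.40 m.
Velocity heads: v₁²/2g = 3.04²/19.62 = 0.471 m; v₂²/2g = 1.55²/19.62 = 0.122 m.
Total head H = z₁ + ψ₁ + v₁²/2g = 241.74 + 52.40 + 0.471 = 294.61 m.
ψ₂ = H − z₂ − v₂²/2g = 294.61 − 252.38 − 0.122 = 42.11 m.
P₂ = ρgψ₂ = 1000 × 9.81 × 42.11 ≈ 413 kPa.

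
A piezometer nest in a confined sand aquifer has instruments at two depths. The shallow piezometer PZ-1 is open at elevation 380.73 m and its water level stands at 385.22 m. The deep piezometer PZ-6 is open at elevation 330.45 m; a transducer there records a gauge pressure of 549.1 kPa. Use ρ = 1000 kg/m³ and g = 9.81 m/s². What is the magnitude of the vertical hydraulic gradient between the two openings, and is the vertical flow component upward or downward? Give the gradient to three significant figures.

|i_v| ≈ 0.0239; vertical flow is upward

Total head at PZ-1: h = 385.22 m (water level in the standpipe).
Pressure head at PZ-6: ψ = P/(ρg) = 549.1×1000 / (1000 × 9.81) = 55.97 m.
Total head at PZ-6: h = z + ψ = 330.45 + 55.97 = 386.42 m.
Δh = h(PZ-1) − h(PZ-6) = 385.22 − 386.42 = -1.20 m.
Vertical separation Δz = 380.73 − 330.45 = 50.28 m.
|i_v| = |Δh| / Δz = 1.20 / 50.28 = 0.0239.
Head is higher in the deep piezometer, so vertical flow is upward (discharge condition).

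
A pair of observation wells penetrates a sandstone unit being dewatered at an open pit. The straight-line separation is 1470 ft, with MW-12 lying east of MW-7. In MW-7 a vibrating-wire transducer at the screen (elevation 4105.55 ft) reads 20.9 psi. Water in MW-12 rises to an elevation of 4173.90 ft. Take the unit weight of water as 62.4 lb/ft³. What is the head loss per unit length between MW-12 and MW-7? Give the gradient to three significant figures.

Pressure head at MW-7: ψ = 144·P/γ = 144 × 20.9 / 62.4 = 48.23 ft.
Total head at MW-7: h = z + ψ = 4105.55 + 48.23 = 4153.78 ft.
Total head at MW-12: h = 4173.90 ft (water level in the piezometer is the total head).
Head difference: h(MW-7) − h(MW-12) = 4153.78 − 4173.90 = -20.12 ft.
Hydraulic gradient: i = |Δh| / L = 20.12 / 1470 = 0.0137.

i ≈ 0.0137 ft/ft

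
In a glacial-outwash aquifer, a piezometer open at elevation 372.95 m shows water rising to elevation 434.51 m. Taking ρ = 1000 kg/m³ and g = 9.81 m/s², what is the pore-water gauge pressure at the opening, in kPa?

Pressure head ψ = h − z = 434.51 − 372.95 = 61.56 m.
P = ρgψ = 1000 × 9.81 × 61.56 = 603904 Pa ≈ 604 kPa.

P ≈ 604 kPa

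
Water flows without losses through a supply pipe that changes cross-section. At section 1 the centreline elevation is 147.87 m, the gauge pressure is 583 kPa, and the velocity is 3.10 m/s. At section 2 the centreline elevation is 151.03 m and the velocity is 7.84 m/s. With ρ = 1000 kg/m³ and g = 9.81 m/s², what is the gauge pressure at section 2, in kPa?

P₂ ≈ 526 kPa

Pressure head at 1: ψ₁ = P₁/(ρg) = 583×1000 / (1000 × 9.81) = 59.43 m.
Velocity heads: v₁²/2g = 3.10²/19.62 = 0.490 m; v₂²/2g = 7.84²/19.62 = 3.133 m.
Total head H = z₁ + ψ₁ + v₁²/2g = 147.87 + 59.43 + 0.490 = 207.79 m.
ψ₂ = H − z₂ − v₂²/2g = 207.79 − 151.03 − 3.133 = 53.63 m.
P₂ = ρgψ₂ = 1000 × 9.81 × 53.63 ≈ 526 kPa.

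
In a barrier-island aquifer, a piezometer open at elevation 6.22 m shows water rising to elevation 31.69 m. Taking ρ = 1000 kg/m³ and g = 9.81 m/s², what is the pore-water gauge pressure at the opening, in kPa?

P ≈ 250 kPa

Pressure head ψ = h − z = 31.69 − 6.22 = 25.47 m.
P = ρgψ = 1000 × 9.81 × 25.47 = 249861 Pa ≈ 250 kPa.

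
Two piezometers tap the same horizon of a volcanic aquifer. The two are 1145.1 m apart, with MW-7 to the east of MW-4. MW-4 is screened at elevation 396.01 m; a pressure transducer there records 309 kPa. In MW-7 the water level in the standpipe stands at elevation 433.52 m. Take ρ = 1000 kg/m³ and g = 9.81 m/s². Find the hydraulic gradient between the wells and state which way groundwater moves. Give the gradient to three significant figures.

i ≈ 0.00525; groundwater flows toward the west

Pressure head at MW-4: ψ = P/(ρg) = 309×1000 / (1000 × 9.81) = 31.50 m.
Total head at MW-4: h = z + ψ = 396.01 + 31.50 = 427.51 m.
Total head at MW-7: h = 433.52 m (water level in the piezometer is the total head).
Head difference: h(MW-4) − h(MW-7) = 427.51 − 433.52 = -6.01 m.
Hydraulic gradient: i = |Δh| / L = 6.01 / 1145.1 = 0.00525.
Flow is from higher to lower head: from MW-7 toward MW-4, i.e. toward the west.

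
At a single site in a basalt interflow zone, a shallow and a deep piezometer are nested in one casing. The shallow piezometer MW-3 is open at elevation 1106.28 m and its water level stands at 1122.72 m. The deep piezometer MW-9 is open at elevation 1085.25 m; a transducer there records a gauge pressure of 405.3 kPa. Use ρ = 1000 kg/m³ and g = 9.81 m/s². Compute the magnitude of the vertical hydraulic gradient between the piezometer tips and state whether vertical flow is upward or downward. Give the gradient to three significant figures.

|i_v| ≈ 0.183; vertical flow is upward

Total head at MW-3: h = 1122.72 m (water level in the standpipe).
Pressure head at MW-9: ψ = P/(ρg) = 405.3×1000 / (1000 × 9.81) = 41.31 m.
Total head at MW-9: h = z + ψ = 1085.25 + 41.31 = 1126.56 m.
Δh = h(MW-3) − h(MW-9) = 1122.72 − 1126.56 = -3.84 m.
Vertical separation Δz = 1106.28 − 1085.25 = 21.03 m.
|i_v| = |Δh| / Δz = 3.84 / 21.03 = 0.183.
Head is higher in the deep piezometer, so vertical flow is upward (discharge condition).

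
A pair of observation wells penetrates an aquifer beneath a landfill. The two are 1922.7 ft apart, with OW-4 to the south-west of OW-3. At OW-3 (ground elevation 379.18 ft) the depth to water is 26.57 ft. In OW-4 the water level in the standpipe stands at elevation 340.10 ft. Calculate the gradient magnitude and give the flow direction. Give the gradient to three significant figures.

i ≈ 0.00651; groundwater flows toward the south-west

Total head at OW-3: h = 379.18 − 26.57 = 352.61 ft.
Total head at OW-4: h = 340.10 ft (water level in the piezometer is the total head).
Head difference: h(OW-3) − h(OW-4) = 352.61 − 340.10 = 12.51 ft.
Hydraulic gradient: i = |Δh| / L = 12.51 / 1922.7 = 0.00651.
Flow is from higher to lower head: from OW-3 toward OW-4, i.e. toward the south-west.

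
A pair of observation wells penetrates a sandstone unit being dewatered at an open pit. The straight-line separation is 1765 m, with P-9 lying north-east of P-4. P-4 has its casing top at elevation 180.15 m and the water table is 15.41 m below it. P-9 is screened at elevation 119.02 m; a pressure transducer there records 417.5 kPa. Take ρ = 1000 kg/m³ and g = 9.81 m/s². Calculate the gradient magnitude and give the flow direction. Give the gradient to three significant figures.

Total head at P-4: h = 180.15 − 15.41 = 164.74 m.
Pressure head at P-9: ψ = P/(ρg) = 417.5×1000 / (1000 × 9.81) = 42.56 m.
Total head at P-9: h = z + ψ = 119.02 + 42.56 = 161.58 m.
Head difference: h(P-4) − h(P-9) = 164.74 − 161.58 = 3.16 m.
Hydraulic gradient: i = |Δh| / L = 3.16 / 1765 = 0.00179.
Flow is from higher to lower head: from P-4 toward P-9, i.e. toward the north-east.

i ≈ 0.00179; groundwater flows toward the north-east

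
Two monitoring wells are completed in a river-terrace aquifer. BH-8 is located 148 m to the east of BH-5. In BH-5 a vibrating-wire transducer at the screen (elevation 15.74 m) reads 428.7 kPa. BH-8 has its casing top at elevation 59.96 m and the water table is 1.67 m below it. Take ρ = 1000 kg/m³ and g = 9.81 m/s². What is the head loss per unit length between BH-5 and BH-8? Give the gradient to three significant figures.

Pressure head at BH-5: ψ = P/(ρg) = 428.7×1000 / (1000 × 9.81) = 43.70 m.
Total head at BH-5: h = z + ψ = 15.74 + 43.70 = 59.44 m.
Total head at BH-8: h = 59.96 − 1.67 = 58.29 m.
Head difference: h(BH-5) − h(BH-8) = 59.44 − 58.29 = 1.15 m.
Hydraulic gradient: i = |Δh| / L = 1.15 / 148 = 0.00777.

i ≈ 0.00777 m/m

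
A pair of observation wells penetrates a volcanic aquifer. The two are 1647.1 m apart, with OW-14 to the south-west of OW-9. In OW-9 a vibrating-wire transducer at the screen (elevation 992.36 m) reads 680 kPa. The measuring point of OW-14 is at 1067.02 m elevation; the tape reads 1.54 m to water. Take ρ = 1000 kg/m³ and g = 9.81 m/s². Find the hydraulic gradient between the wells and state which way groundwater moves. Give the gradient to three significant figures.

Pressure head at OW-9: ψ = P/(ρg) = 680×1000 / (1000 × 9.81) = 69.32 m.
Total head at OW-9: h = z + ψ = 992.36 + 69.32 = 1061.68 m.
Total head at OW-14: h = 1067.02 − 1.54 = 1065.48 m.
Head difference: h(OW-9) − h(OW-14) = 1061.68 − 1065.48 = -3.80 m.
Hydraulic gradient: i = |Δh| / L = 3.80 / 1647.1 = 0.00231.
Flow is from higher to lower head: from OW-14 toward OW-9, i.e. toward the north-east.

i ≈ 0.00231; groundwater flows toward the north-east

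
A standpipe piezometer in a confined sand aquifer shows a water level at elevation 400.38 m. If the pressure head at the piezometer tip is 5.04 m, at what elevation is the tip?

z = h − ψ = 400.38 − 5.04 = 395.34 m.

z ≈ 395.34 m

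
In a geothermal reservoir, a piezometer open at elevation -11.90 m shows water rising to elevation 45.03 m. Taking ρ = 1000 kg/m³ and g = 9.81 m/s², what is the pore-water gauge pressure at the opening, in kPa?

Pressure head ψ = h − z = 45.03 − (-11.90) = 56.93 m.
P = ρgψ = 1000 × 9.81 × 56.93 = 558483 Pa ≈ 558 kPa.

P ≈ 558 kPa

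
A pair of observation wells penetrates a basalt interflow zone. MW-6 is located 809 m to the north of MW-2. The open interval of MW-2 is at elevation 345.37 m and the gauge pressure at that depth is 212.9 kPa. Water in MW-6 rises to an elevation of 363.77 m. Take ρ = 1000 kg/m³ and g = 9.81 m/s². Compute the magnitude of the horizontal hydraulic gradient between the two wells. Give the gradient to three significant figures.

i ≈ 0.00408

Pressure head at MW-2: ψ = P/(ρg) = 212.9×1000 / (1000 × 9.81) = 21.70 m.
Total head at MW-2: h = z + ψ = 345.37 + 21.70 = 367.07 m.
Total head at MW-6: h = 363.77 m (water level in the piezometer is the total head).
Head difference: h(MW-2) − h(MW-6) = 367.07 − 363.77 = 3.30 m.
Hydraulic gradient: i = |Δh| / L = 3.30 / 809 = 0.00408.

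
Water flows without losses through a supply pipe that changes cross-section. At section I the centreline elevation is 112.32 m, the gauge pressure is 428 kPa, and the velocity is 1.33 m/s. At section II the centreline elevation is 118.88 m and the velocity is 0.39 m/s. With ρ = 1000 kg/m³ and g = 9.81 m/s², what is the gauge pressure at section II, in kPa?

Pressure head at I: ψ₁ = P₁/(ρg) = 428×1000 / (1000 × 9.81) = 43.63 m.
Velocity heads: v₁²/2g = 1.33²/19.62 = 0.090 m; v₂²/2g = 0.39²/19.62 = 0.008 m.
Total head H = z₁ + ψ₁ + v₁²/2g = 112.32 + 43.63 + 0.090 = 156.04 m.
ψ₂ = H − z₂ − v₂²/2g = 156.04 − 118.88 − 0.008 = 37.15 m.
P₂ = ρgψ₂ = 1000 × 9.81 × 37.15 ≈ 364 kPa.

P₂ ≈ 364 kPa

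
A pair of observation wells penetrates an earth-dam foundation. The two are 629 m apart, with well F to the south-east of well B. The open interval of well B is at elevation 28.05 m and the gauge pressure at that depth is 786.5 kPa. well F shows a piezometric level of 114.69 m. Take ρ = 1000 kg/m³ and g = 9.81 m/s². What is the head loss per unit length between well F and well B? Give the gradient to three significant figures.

i ≈ 0.0103 m/m

Pressure head at well B: ψ = P/(ρg) = 786.5×1000 / (1000 × 9.81) = 80.17 m.
Total head at well B: h = z + ψ = 28.05 + 80.17 = 108.22 m.
Total head at well F: h = 114.69 m (water level in the piezometer is the total head).
Head difference: h(well B) − h(well F) = 108.22 − 114.69 = -6.47 m.
Hydraulic gradient: i = |Δh| / L = 6.47 / 629 = 0.0103.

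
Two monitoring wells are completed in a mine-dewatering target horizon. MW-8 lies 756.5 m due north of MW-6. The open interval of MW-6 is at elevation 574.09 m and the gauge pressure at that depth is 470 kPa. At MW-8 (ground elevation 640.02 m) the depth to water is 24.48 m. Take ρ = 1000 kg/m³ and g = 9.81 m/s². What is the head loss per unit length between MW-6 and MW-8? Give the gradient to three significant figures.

i ≈ 0.00854 m/m

Pressure head at MW-6: ψ = P/(ρg) = 470×1000 / (1000 × 9.81) = 47.91 m.
Total head at MW-6: h = z + ψ = 574.09 + 47.91 = 622.00 m.
Total head at MW-8: h = 640.02 − 24.48 = 615.54 m.
Head difference: h(MW-6) − h(MW-8) = 622.00 − 615.54 = 6.46 m.
Hydraulic gradient: i = |Δh| / L = 6.46 / 756.5 = 0.00854.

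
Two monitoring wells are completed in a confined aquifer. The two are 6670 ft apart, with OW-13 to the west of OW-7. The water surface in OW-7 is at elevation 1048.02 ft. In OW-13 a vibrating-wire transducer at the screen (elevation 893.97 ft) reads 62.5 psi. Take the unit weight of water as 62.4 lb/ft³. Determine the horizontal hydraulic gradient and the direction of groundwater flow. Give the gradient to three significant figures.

i ≈ 0.00147; groundwater flows toward the west

Total head at OW-7: h = 1048.02 ft (water level in the piezometer is the total head).
Pressure head at OW-13: ψ = 144·P/γ = 144 × 62.5 / 62.4 = 144.23 ft.
Total head at OW-13: h = z + ψ = 893.97 + 144.23 = 1038.20 ft.
Head difference: h(OW-7) − h(OW-13) = 1048.02 − 1038.20 = 9.82 ft.
Hydraulic gradient: i = |Δh| / L = 9.82 / 6670 = 0.00147.
Flow is from higher to lower head: from OW-7 toward OW-13, i.e. toward the west.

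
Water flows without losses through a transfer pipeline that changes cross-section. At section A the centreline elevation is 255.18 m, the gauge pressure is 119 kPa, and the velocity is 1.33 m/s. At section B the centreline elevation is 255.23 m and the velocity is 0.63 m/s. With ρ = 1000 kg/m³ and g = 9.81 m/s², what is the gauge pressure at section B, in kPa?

P₂ ≈ 119 kPa

Pressure head at A: ψ₁ = P₁/(ρg) = 119×1000 / (1000 × 9.81) = 12.13 m.
Velocity heads: v₁²/2g = 1.33²/19.62 = 0.090 m; v₂²/2g = 0.63²/19.62 = 0.020 m.
Total head H = z₁ + ψ₁ + v₁²/2g = 255.18 + 12.13 + 0.090 = 267.40 m.
ψ₂ = H − z₂ − v₂²/2g = 267.40 − 255.23 − 0.020 = 12.15 m.
P₂ = ρgψ₂ = 1000 × 9.81 × 12.15 ≈ 119 kPa.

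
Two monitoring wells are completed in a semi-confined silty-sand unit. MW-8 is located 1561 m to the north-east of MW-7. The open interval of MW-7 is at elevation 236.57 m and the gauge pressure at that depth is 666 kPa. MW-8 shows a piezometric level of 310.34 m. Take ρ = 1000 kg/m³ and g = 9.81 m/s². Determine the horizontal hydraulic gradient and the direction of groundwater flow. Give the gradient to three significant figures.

Pressure head at MW-7: ψ = P/(ρg) = 666×1000 / (1000 × 9.81) = 67.89 m.
Total head at MW-7: h = z + ψ = 236.57 + 67.89 = 304.46 m.
Total head at MW-8: h = 310.34 m (water level in the piezometer is the total head).
Head difference: h(MW-7) − h(MW-8) = 304.46 − 310.34 = -5.88 m.
Hydraulic gradient: i = |Δh| / L = 5.88 / 1561 = 0.00377.
Flow is from higher to lower head: from MW-8 toward MW-7, i.e. toward the south-west.

i ≈ 0.00377; groundwater flows toward the south-west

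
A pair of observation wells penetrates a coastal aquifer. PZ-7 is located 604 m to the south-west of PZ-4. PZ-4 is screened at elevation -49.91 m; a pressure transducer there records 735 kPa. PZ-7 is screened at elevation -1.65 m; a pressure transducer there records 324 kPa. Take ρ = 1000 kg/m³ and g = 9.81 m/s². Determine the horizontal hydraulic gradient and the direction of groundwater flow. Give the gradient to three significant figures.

i ≈ 0.0105; groundwater flows toward the north-east

Pressure head at PZ-4: ψ = P/(ρg) = 735×1000 / (1000 × 9.81) = 74.92 m.
Total head at PZ-4: h = z + ψ = -49.91 + 74.92 = 25.01 m.
Pressure head at PZ-7: ψ = P/(ρg) = 324×1000 / (1000 × 9.81) = 33.03 m.
Total head at PZ-7: h = z + ψ = -1.65 + 33.03 = 31.38 m.
Head difference: h(PZ-4) − h(PZ-7) = 25.01 − 31.38 = -6.37 m.
Hydraulic gradient: i = |Δh| / L = 6.37 / 604 = 0.0105.
Flow is from higher to lower head: from PZ-7 toward PZ-4, i.e. toward the north-east.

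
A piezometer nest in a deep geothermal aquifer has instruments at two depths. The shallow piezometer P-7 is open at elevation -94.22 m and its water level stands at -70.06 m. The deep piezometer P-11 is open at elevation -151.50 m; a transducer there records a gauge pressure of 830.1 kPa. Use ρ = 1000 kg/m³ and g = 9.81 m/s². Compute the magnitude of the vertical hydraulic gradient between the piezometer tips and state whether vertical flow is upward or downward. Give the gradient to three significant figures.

Total head at P-7: h = -70.06 m (water level in the standpipe).
Pressure head at P-11: ψ = P/(ρg) = 830.1×1000 / (1000 × 9.81) = 84.62 m.
Total head at P-11: h = z + ψ = -151.50 + 84.62 = -66.88 m.
Δh = h(P-7) − h(P-11) = -70.06 − (-66.88) = -3.18 m.
Vertical separation Δz = -94.22 − (-151.50) = 57.28 m.
|i_v| = |Δh| / Δz = 3.18 / 57.28 = 0.0555.
Head is higher in the deep piezometer, so vertical flow is upward (discharge condition).

|i_v| ≈ 0.0555; vertical flow is upward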